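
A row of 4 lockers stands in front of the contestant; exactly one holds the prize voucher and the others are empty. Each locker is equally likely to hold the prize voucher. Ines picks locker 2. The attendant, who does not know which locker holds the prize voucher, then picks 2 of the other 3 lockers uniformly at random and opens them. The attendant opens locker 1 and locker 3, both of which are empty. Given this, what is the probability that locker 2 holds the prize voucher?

1/2

Consider each possible location of the prize voucher in turn.
If it is in either of lockers 1 and 3 (prior 1/4 each): that locker was opened and seen not to hold the prize — ruled out; weight (1/4)·0 = 0 each.
If it is in either of lockers 2 and 4 (prior 1/4 each): the attendant picks exactly this set with probability 1/3 regardless, and none is the prize; weight (1/4)·(1/3) = 1/12 each.
The weights sum to 1/6.
So P(the prize voucher in locker 2 | the attendant opened locker 1 and locker 3) = (1/12) / (1/6) = 1/2.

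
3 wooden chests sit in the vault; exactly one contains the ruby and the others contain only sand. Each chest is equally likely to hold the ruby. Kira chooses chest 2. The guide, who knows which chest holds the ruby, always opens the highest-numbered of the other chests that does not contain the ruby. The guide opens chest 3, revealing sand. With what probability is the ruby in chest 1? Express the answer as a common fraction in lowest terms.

1/2

Condition on the true location of the ruby.
If it is in either of chests 1 and 2 (prior 1/3 each): chest 3 is the highest-numbered option available, probability 1; weight (1/3)·1 = 1/3 each.
If it is in chest 3 (prior 1/3): the guide opened chest 3, so this case is ruled out; weight (1/3)·0 = 0.
The weights sum to 2/3.
So P(the ruby in chest 1 | the guide opened chest 3) = (1/3) / (2/3) = 1/2.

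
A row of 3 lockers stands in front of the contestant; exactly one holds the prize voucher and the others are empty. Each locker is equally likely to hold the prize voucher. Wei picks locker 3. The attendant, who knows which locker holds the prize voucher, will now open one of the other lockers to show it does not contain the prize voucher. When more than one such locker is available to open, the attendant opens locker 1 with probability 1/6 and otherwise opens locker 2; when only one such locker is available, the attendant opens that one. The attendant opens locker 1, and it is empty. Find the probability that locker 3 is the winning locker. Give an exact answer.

Condition on the true location of the prize voucher.
If it is in locker 1 (prior 1/3): the attendant opened locker 1, so this case is ruled out; weight (1/3)·0 = 0.
If it is in locker 2 (prior 1/3): only locker 1 is available, probability 1; weight (1/3)·1 = 1/3.
If it is in locker 3 (prior 1/3): locker 1 is available, opened with probability 1/6; weight (1/3)·(1/6) = 1/18.
The weights sum to 7/18.
So P(the prize voucher in locker 3 | the attendant opened locker 1) = (1/18) / (7/18) = 1/7.

1/7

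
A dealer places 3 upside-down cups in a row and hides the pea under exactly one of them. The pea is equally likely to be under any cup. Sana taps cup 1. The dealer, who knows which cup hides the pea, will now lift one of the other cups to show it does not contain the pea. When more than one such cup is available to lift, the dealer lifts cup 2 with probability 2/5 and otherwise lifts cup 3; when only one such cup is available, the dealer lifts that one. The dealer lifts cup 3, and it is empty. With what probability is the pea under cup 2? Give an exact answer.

5/8

Consider each possible location of the pea in turn.
If it is under cup 1 (prior 1/3): cup 2 is available but not opened, probability 3/5; weight (1/3)·(3/5) = 1/5.
If it is under cup 2 (prior 1/3): only cup 3 is available, probability 1; weight (1/3)·1 = 1/3.
If it is under cup 3 (prior 1/3): the dealer opened cup 3, so this case is ruled out; weight (1/3)·0 = 0.
The weights sum to 8/15.
So P(the pea under cup 2 | the dealer opened cup 3) = (1/3) / (8/15) = 5/8.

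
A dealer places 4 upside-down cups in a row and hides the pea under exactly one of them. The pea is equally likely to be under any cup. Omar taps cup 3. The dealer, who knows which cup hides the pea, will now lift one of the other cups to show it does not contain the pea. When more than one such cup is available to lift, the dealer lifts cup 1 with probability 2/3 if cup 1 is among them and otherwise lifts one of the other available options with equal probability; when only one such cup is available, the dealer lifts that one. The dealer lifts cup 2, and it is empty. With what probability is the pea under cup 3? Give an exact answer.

1/6

Apply Bayes' rule, conditioning on where the pea actually is.
If it is under cup 1 (prior 1/4): cup 1 holds the prize so is unavailable; the dealer chooses uniformly among the 2 others, probability 1/2; weight (1/4)·(1/2) = 1/8.
If it is under cup 2 (prior 1/4): the dealer opened cup 2, so this case is ruled out; weight (1/4)·0 = 0.
If it is under cup 3 (prior 1/4): cup 1 is available but not opened; cup 2 gets probability (1 − 2/3)/2 = 1/6; weight (1/4)·(1/6) = 1/24.
If it is under cup 4 (prior 1/4): cup 1 is available but not opened, probability 1/3; weight (1/4)·(1/3) = 1/12.
The weights sum to 1/4.
So P(the pea under cup 3 | the dealer opened cup 2) = (1/24) / (1/4) = 1/6.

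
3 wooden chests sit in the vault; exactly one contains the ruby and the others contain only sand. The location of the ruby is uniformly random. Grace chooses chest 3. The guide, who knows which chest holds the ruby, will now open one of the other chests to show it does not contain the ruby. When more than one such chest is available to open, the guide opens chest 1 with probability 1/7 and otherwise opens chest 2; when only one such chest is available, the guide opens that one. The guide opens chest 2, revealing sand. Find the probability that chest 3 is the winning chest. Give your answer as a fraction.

6/13

Condition on the true location of the ruby.
If it is in chest 1 (prior 1/3): only chest 2 is available, probability 1; weight (1/3)·1 = 1/3.
If it is in chest 2 (prior 1/3): the guide opened chest 2, so this case is ruled out; weight (1/3)·0 = 0.
If it is in chest 3 (prior 1/3): chest 1 is available but not opened, probability 6/7; weight (1/3)·(6/7) = 2/7.
The weights sum to 13/21.
So P(the ruby in chest 3 | the guide opened chest 2) = (2/7) / (13/21) = 6/13.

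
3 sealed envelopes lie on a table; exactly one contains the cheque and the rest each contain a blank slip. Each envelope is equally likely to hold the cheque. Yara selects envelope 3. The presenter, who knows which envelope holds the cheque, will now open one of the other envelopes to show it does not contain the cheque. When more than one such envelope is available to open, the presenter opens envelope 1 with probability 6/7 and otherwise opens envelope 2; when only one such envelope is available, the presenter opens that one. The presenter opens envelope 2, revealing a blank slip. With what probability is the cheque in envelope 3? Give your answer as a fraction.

Apply Bayes' rule, conditioning on where the cheque actually is.
If it is in envelope 1 (prior 1/3): only envelope 2 is available, probability 1; weight (1/3)·1 = 1/3.
If it is in envelope 2 (prior 1/3): the presenter opened envelope 2, so this case is ruled out; weight (1/3)·0 = 0.
If it is in envelope 3 (prior 1/3): envelope 1 is available but not opened, probability 1/7; weight (1/3)·(1/7) = 1/21.
The weights sum to 8/21.
So P(the cheque in envelope 3 | the presenter opened envelope 2) = (1/21) / (8/21) = 1/8.

1/8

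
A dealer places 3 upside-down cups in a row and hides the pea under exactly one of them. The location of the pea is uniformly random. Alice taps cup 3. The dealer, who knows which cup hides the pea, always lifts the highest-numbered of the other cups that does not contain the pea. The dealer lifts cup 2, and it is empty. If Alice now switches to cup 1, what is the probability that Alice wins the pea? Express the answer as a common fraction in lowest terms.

Apply Bayes' rule, conditioning on where the pea actually is.
If it is under either of cups 1 and 3 (prior 1/3 each): cup 2 is the highest-numbered option available, probability 1; weight (1/3)·1 = 1/3 each.
If it is under cup 2 (prior 1/3): the dealer opened cup 2, so this case is ruled out; weight (1/3)·0 = 0.
The weights sum to 2/3.
So P(the pea under cup 1 | the dealer opened cup 2) = (1/3) / (2/3) = 1/2.

1/2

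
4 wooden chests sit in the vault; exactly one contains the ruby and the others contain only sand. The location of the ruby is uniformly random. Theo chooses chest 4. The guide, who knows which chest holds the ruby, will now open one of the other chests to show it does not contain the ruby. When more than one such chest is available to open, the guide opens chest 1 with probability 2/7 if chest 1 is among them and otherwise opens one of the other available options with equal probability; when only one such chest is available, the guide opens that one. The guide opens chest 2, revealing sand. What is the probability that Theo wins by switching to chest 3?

5/11

Condition on the true location of the ruby.
If it is in chest 1 (prior 1/4): chest 1 holds the prize so is unavailable; the guide chooses uniformly among the 2 others, probability 1/2; weight (1/4)·(1/2) = 1/8.
If it is in chest 2 (prior 1/4): the guide opened chest 2, so this case is ruled out; weight (1/4)·0 = 0.
If it is in chest 3 (prior 1/4): chest 1 is available but not opened, probability 5/7; weight (1/4)·(5/7) = 5/28.
If it is in chest 4 (prior 1/4): chest 1 is available but not opened; chest 2 gets probability (1 − 2/7)/2 = 5/14; weight (1/4)·(5/14) = 5/56.
The weights sum to 11/28.
So P(the ruby in chest 3 | the guide opened chest 2) = (5/28) / (11/28) = 5/11.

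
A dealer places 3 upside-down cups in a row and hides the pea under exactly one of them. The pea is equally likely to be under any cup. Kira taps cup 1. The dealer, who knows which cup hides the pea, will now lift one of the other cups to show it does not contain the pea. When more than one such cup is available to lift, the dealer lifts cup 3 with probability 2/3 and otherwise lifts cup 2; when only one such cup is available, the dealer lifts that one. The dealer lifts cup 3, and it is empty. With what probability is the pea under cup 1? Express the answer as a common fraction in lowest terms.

Condition on the true location of the pea.
If it is under cup 1 (prior 1/3): cup 3 is available, opened with probability 2/3; weight (1/3)·(2/3) = 2/9.
If it is under cup 2 (prior 1/3): only cup 3 is available, probability 1; weight (1/3)·1 = 1/3.
If it is under cup 3 (prior 1/3): the dealer opened cup 3, so this case is ruled out; weight (1/3)·0 = 0.
The weights sum to 5/9.
So P(the pea under cup 1 | the dealer opened cup 3) = (2/9) / (5/9) = 2/5.

2/5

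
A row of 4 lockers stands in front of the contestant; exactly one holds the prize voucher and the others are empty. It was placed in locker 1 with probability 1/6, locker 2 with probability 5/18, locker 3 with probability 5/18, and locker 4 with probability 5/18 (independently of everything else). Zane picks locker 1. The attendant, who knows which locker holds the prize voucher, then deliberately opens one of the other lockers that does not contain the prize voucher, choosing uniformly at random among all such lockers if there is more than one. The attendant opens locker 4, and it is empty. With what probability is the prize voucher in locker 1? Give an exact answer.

Apply Bayes' rule, conditioning on where the prize voucher actually is.
If it is in locker 1 (prior 1/6): the attendant has 3 equally likely choices, so probability 1/3; weight (1/6)·(1/3) = 1/18.
If it is in either of lockers 2 and 3 (prior 5/18 each): the attendant has 2 equally likely choices, so probability 1/2; weight (5/18)·(1/2) = 5/36 each.
If it is in locker 4 (prior 5/18): the attendant opened locker 4, so this case is ruled out; weight (5/18)·0 = 0.
The weights sum to 1/3.
So P(the prize voucher in locker 1 | the attendant opened locker 4) = (1/18) / (1/3) = 1/6.

1/6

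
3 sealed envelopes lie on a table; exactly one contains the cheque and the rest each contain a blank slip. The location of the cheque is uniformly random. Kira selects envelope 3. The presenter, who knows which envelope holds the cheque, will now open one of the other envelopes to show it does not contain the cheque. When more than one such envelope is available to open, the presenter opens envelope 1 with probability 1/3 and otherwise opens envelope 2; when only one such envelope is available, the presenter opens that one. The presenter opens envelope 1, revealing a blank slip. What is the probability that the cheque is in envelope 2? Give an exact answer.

Apply Bayes' rule, conditioning on where the cheque actually is.
If it is in envelope 1 (prior 1/3): the presenter opened envelope 1, so this case is ruled out; weight (1/3)·0 = 0.
If it is in envelope 2 (prior 1/3): only envelope 1 is available, probability 1; weight (1/3)·1 = 1/3.
If it is in envelope 3 (prior 1/3): envelope 1 is available, opened with probability 1/3; weight (1/3)·(1/3) = 1/9.
The weights sum to 4/9.
So P(the cheque in envelope 2 | the presenter opened envelope 1) = (1/3) / (4/9) = 3/4.

3/4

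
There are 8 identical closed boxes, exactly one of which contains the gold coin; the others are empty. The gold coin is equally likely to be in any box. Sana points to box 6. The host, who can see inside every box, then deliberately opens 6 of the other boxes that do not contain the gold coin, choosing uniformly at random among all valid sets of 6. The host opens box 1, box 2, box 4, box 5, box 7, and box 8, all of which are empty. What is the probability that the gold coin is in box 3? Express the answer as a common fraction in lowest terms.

Condition on the true location of the gold coin.
If it is in any of boxes 1, 2, 4, 5, 7, and 8 (prior 1/8 each): that box was opened and seen not to hold the prize — ruled out; weight (1/8)·0 = 0 each.
If it is in box 3 (prior 1/8): the host has no choice, probability 1; weight (1/8)·1 = 1/8.
If it is in box 6 (prior 1/8): the host has 7 equally likely choices, so probability 1/7; weight (1/8)·(1/7) = 1/56.
The weights sum to 1/7.
So P(the gold coin in box 3 | the host opened box 1, box 2, box 4, box 5, box 7, and box 8) = (1/8) / (1/7) = 7/8.

7/8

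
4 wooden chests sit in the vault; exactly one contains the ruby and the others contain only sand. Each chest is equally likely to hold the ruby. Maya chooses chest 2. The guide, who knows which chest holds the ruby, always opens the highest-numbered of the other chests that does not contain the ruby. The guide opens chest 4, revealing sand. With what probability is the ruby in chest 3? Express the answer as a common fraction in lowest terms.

1/3

Condition on the true location of the ruby.
If it is in any of chests 1, 2, and 3 (prior 1/4 each): chest 4 is the highest-numbered option available, probability 1; weight (1/4)·1 = 1/4 each.
If it is in chest 4 (prior 1/4): the guide opened chest 4, so this case is ruled out; weight (1/4)·0 = 0.
The weights sum to 3/4.
So P(the ruby in chest 3 | the guide opened chest 4) = (1/4) / (3/4) = 1/3.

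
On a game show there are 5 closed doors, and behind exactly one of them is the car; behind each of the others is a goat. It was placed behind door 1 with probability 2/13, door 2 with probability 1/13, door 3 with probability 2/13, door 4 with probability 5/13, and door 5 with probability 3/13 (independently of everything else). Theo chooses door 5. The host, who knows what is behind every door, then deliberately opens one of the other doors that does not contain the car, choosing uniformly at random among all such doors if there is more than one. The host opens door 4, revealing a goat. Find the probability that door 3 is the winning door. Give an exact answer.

Apply Bayes' rule, conditioning on where the car actually is.
If it is behind either of doors 1 and 3 (prior 2/13 each): the host has 3 equally likely choices, so probability 1/3; weight (2/13)·(1/3) = 2/39 each.
If it is behind door 2 (prior 1/13): the host has 3 equally likely choices, so probability 1/3; weight (1/13)·(1/3) = 1/39.
If it is behind door 4 (prior 5/13): the host opened door 4, so this case is ruled out; weight (5/13)·0 = 0.
If it is behind door 5 (prior 3/13): the host has 4 equally likely choices, so probability 1/4; weight (3/13)·(1/4) = 3/52.
The weights sum to 29/156.
So P(the car behind door 3 | the host opened door 4) = (2/39) / (29/156) = 8/29.

8/29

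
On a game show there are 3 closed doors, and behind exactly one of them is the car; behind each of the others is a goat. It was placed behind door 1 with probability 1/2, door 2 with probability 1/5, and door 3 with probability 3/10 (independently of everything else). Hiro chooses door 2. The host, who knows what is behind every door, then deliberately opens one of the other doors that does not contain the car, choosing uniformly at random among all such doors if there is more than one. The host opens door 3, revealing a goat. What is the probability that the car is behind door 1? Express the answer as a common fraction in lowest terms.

5/6

Apply Bayes' rule, conditioning on where the car actually is.
If it is behind door 1 (prior 1/2): the host has no choice, probability 1; weight (1/2)·1 = 1/2.
If it is behind door 2 (prior 1/5): the host has 2 equally likely choices, so probability 1/2; weight (1/5)·(1/2) = 1/10.
If it is behind door 3 (prior 3/10): the host opened door 3, so this case is ruled out; weight (3/10)·0 = 0.
The weights sum to 3/5.
So P(the car behind door 1 | the host opened door 3) = (1/2) / (3/5) = 5/6.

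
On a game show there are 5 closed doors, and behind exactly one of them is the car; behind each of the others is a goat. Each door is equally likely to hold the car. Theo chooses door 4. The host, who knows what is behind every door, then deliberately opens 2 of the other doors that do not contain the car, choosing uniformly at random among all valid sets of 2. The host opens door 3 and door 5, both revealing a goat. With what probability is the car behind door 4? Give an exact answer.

Condition on the true location of the car.
If it is behind either of doors 1 and 2 (prior 1/5 each): the host has 3 equally likely choices, so probability 1/3; weight (1/5)·(1/3) = 1/15 each.
If it is behind either of doors 3 and 5 (prior 1/5 each): that door was opened and seen not to hold the prize — ruled out; weight (1/5)·0 = 0 each.
If it is behind door 4 (prior 1/5): the host has 6 equally likely choices, so probability 1/6; weight (1/5)·(1/6) = 1/30.
The weights sum to 1/6.
So P(the car behind door 4 | the host opened door 3 and door 5) = (1/30) / (1/6) = 1/5.

1/5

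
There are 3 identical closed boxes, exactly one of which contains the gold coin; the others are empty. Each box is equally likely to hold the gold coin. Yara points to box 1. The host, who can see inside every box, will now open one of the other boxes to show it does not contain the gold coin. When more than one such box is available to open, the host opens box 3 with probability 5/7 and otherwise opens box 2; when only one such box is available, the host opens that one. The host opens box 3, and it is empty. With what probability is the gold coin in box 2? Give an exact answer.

7/12

Consider each possible location of the gold coin in turn.
If it is in box 1 (prior 1/3): box 3 is available, opened with probability 5/7; weight (1/3)·(5/7) = 5/21.
If it is in box 2 (prior 1/3): only box 3 is available, probability 1; weight (1/3)·1 = 1/3.
If it is in box 3 (prior 1/3): the host opened box 3, so this case is ruled out; weight (1/3)·0 = 0.
The weights sum to 4/7.
So P(the gold coin in box 2 | the host opened box 3) = (1/3) / (4/7) = 7/12.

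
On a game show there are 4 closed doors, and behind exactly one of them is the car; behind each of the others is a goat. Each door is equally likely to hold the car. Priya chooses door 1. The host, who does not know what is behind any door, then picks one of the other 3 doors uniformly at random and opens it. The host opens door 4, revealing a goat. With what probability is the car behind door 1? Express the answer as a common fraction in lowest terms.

1/3

Condition on the true location of the car.
If it is behind any of doors 1, 2, and 3 (prior 1/4 each): the host picks door 4 with probability 1/3 regardless, and it is not the prize; weight (1/4)·(1/3) = 1/12 each.
If it is behind door 4 (prior 1/4): the host opened door 4, so this case is ruled out; weight (1/4)·0 = 0.
The weights sum to 1/4.
So P(the car behind door 1 | the host opened door 4) = (1/12) / (1/4) = 1/3.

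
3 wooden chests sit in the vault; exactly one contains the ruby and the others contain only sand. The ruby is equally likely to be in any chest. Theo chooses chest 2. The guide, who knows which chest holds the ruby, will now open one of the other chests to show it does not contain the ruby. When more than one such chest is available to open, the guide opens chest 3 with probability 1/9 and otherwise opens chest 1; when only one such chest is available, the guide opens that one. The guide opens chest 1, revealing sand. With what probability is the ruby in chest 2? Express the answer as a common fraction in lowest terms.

8/17

Apply Bayes' rule, conditioning on where the ruby actually is.
If it is in chest 1 (prior 1/3): the guide opened chest 1, so this case is ruled out; weight (1/3)·0 = 0.
If it is in chest 2 (prior 1/3): chest 3 is available but not opened, probability 8/9; weight (1/3)·(8/9) = 8/27.
If it is in chest 3 (prior 1/3): only chest 1 is available, probability 1; weight (1/3)·1 = 1/3.
The weights sum to 17/27.
So P(the ruby in chest 2 | the guide opened chest 1) = (8/27) / (17/27) = 8/17.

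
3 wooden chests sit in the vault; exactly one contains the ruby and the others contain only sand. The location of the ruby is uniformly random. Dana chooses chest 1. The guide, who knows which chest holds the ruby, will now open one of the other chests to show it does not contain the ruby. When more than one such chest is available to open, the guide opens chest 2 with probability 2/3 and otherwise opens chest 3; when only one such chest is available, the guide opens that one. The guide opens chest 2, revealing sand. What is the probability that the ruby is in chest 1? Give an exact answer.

2/5

Consider each possible location of the ruby in turn.
If it is in chest 1 (prior 1/3): chest 2 is available, opened with probability 2/3; weight (1/3)·(2/3) = 2/9.
If it is in chest 2 (prior 1/3): the guide opened chest 2, so this case is ruled out; weight (1/3)·0 = 0.
If it is in chest 3 (prior 1/3): only chest 2 is available, probability 1; weight (1/3)·1 = 1/3.
The weights sum to 5/9.
So P(the ruby in chest 1 | the guide opened chest 2) = (2/9) / (5/9) = 2/5.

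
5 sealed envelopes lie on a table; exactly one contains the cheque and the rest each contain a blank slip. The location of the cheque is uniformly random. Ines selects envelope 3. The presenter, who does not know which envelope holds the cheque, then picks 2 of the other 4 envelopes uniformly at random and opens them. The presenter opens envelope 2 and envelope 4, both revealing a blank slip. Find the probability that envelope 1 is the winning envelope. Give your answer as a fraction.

1/3

Consider each possible location of the cheque in turn.
If it is in any of envelopes 1, 3, and 5 (prior 1/5 each): the presenter picks exactly this set with probability 1/6 regardless, and none is the prize; weight (1/5)·(1/6) = 1/30 each.
If it is in either of envelopes 2 and 4 (prior 1/5 each): that envelope was opened and seen not to hold the prize — ruled out; weight (1/5)·0 = 0 each.
The weights sum to 1/10.
So P(the cheque in envelope 1 | the presenter opened envelope 2 and envelope 4) = (1/30) / (1/10) = 1/3.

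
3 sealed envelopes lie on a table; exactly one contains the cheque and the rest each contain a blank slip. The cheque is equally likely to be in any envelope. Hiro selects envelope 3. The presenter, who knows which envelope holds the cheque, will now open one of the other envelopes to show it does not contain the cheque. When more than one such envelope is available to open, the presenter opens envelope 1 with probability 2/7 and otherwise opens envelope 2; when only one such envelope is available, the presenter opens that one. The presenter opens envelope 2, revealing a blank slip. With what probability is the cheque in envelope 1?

Consider each possible location of the cheque in turn.
If it is in envelope 1 (prior 1/3): only envelope 2 is available, probability 1; weight (1/3)·1 = 1/3.
If it is in envelope 2 (prior 1/3): the presenter opened envelope 2, so this case is ruled out; weight (1/3)·0 = 0.
If it is in envelope 3 (prior 1/3): envelope 1 is available but not opened, probability 5/7; weight (1/3)·(5/7) = 5/21.
The weights sum to 4/7.
So P(the cheque in envelope 1 | the presenter opened envelope 2) = (1/3) / (4/7) = 7/12.

7/12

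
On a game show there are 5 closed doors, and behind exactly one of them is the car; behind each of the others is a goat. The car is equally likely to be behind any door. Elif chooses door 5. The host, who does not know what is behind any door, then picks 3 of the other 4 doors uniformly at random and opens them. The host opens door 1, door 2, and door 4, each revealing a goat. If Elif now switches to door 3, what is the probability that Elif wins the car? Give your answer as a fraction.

1/2

Consider each possible location of the car in turn.
If it is behind any of doors 1, 2, and 4 (prior 1/5 each): that door was opened and seen not to hold the prize — ruled out; weight (1/5)·0 = 0 each.
If it is behind either of doors 3 and 5 (prior 1/5 each): the host picks exactly this set with probability 1/4 regardless, and none is the prize; weight (1/5)·(1/4) = 1/20 each.
The weights sum to 1/10.
So P(the car behind door 3 | the host opened door 1, door 2, and door 4) = (1/20) / (1/10) = 1/2.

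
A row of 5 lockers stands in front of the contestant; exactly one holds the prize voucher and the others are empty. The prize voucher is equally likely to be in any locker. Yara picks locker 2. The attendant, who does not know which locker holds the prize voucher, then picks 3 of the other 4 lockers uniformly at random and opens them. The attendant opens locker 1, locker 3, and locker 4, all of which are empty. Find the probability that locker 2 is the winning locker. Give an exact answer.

Consider each possible location of the prize voucher in turn.
If it is in any of lockers 1, 3, and 4 (prior 1/5 each): that locker was opened and seen not to hold the prize — ruled out; weight (1/5)·0 = 0 each.
If it is in either of lockers 2 and 5 (prior 1/5 each): the attendant picks exactly this set with probability 1/4 regardless, and none is the prize; weight (1/5)·(1/4) = 1/20 each.
The weights sum to 1/10.
So P(the prize voucher in locker 2 | the attendant opened locker 1, locker 3, and locker 4) = (1/20) / (1/10) = 1/2.

1/2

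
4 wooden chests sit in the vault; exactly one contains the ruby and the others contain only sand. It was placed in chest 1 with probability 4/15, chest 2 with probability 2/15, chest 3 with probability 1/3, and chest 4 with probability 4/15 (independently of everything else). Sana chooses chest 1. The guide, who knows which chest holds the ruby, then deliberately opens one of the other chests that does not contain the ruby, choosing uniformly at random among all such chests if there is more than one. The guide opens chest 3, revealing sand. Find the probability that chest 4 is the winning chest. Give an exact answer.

6/13

Apply Bayes' rule, conditioning on where the ruby actually is.
If it is in chest 1 (prior 4/15): the guide has 3 equally likely choices, so probability 1/3; weight (4/15)·(1/3) = 4/45.
If it is in chest 2 (prior 2/15): the guide has 2 equally likely choices, so probability 1/2; weight (2/15)·(1/2) = 1/15.
If it is in chest 3 (prior 1/3): the guide opened chest 3, so this case is ruled out; weight (1/3)·0 = 0.
If it is in chest 4 (prior 4/15): the guide has 2 equally likely choices, so probability 1/2; weight (4/15)·(1/2) = 2/15.
The weights sum to 13/45.
So P(the ruby in chest 4 | the guide opened chest 3) = (2/15) / (13/45) = 6/13.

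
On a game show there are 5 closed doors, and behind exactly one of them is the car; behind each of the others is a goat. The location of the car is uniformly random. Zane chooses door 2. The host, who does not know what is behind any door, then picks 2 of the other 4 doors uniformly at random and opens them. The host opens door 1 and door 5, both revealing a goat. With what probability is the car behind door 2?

Consider each possible location of the car in turn.
If it is behind either of doors 1 and 5 (prior 1/5 each): that door was opened and seen not to hold the prize — ruled out; weight (1/5)·0 = 0 each.
If it is behind any of doors 2, 3, and 4 (prior 1/5 each): the host picks exactly this set with probability 1/6 regardless, and none is the prize; weight (1/5)·(1/6) = 1/30 each.
The weights sum to 1/10.
So P(the car behind door 2 | the host opened door 1 and door 5) = (1/30) / (1/10) = 1/3.

1/3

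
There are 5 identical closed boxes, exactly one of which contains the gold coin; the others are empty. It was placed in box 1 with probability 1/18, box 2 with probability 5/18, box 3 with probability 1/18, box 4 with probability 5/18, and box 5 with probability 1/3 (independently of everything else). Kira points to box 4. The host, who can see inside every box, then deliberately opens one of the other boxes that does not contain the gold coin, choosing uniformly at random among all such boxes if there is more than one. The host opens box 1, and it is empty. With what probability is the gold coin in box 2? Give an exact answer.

Consider each possible location of the gold coin in turn.
If it is in box 1 (prior 1/18): the host opened box 1, so this case is ruled out; weight (1/18)·0 = 0.
If it is in box 2 (prior 5/18): the host has 3 equally likely choices, so probability 1/3; weight (5/18)·(1/3) = 5/54.
If it is in box 3 (prior 1/18): the host has 3 equally likely choices, so probability 1/3; weight (1/18)·(1/3) = 1/54.
If it is in box 4 (prior 5/18): the host has 4 equally likely choices, so probability 1/4; weight (5/18)·(1/4) = 5/72.
If it is in box 5 (prior 1/3): the host has 3 equally likely choices, so probability 1/3; weight (1/3)·(1/3) = 1/9.
The weights sum to 7/24.
So P(the gold coin in box 2 | the host opened box 1) = (5/54) / (7/24) = 20/63.

20/63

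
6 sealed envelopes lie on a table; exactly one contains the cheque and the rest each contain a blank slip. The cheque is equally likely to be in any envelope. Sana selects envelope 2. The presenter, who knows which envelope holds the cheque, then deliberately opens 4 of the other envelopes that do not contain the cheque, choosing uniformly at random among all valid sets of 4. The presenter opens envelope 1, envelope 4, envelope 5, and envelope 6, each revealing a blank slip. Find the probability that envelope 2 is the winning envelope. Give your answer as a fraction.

Apply Bayes' rule, conditioning on where the cheque actually is.
If it is in any of envelopes 1, 4, 5, and 6 (prior 1/6 each): that envelope was opened and seen not to hold the prize — ruled out; weight (1/6)·0 = 0 each.
If it is in envelope 2 (prior 1/6): the presenter has 5 equally likely choices, so probability 1/5; weight (1/6)·(1/5) = 1/30.
If it is in envelope 3 (prior 1/6): the presenter has no choice, probability 1; weight (1/6)·1 = 1/6.
The weights sum to 1/5.
So P(the cheque in envelope 2 | the presenter opened envelope 1, envelope 4, envelope 5, and envelope 6) = (1/30) / (1/5) = 1/6.

1/6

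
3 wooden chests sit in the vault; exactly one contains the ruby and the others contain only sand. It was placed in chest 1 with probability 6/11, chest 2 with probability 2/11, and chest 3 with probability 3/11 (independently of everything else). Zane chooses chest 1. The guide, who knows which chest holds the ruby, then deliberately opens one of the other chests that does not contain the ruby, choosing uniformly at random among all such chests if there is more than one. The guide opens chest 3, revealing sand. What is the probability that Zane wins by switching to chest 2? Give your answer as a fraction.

2/5

Condition on the true location of the ruby.
If it is in chest 1 (prior 6/11): the guide has 2 equally likely choices, so probability 1/2; weight (6/11)·(1/2) = 3/11.
If it is in chest 2 (prior 2/11): the guide has no choice, probability 1; weight (2/11)·1 = 2/11.
If it is in chest 3 (prior 3/11): the guide opened chest 3, so this case is ruled out; weight (3/11)·0 = 0.
The weights sum to 5/11.
So P(the ruby in chest 2 | the guide opened chest 3) = (2/11) / (5/11) = 2/5.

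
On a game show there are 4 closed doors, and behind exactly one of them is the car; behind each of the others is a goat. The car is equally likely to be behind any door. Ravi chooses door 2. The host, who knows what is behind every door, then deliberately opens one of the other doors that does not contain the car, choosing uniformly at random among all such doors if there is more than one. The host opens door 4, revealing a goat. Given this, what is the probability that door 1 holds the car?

3/8

Condition on the true location of the car.
If it is behind either of doors 1 and 3 (prior 1/4 each): the host has 2 equally likely choices, so probability 1/2; weight (1/4)·(1/2) = 1/8 each.
If it is behind door 2 (prior 1/4): the host has 3 equally likely choices, so probability 1/3; weight (1/4)·(1/3) = 1/12.
If it is behind door 4 (prior 1/4): the host opened door 4, so this case is ruled out; weight (1/4)·0 = 0.
The weights sum to 1/3.
So P(the car behind door 1 | the host opened door 4) = (1/8) / (1/3) = 3/8.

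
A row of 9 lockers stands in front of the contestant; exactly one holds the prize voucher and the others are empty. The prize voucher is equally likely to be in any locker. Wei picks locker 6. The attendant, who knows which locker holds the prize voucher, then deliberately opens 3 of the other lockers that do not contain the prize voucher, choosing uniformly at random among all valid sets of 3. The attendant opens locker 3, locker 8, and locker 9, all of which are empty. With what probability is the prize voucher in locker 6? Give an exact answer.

1/9

Condition on the true location of the prize voucher.
If it is in any of lockers 1, 2, 4, 5, and 7 (prior 1/9 each): the attendant has 35 equally likely choices, so probability 1/35; weight (1/9)·(1/35) = 1/315 each.
If it is in any of lockers 3, 8, and 9 (prior 1/9 each): that locker was opened and seen not to hold the prize — ruled out; weight (1/9)·0 = 0 each.
If it is in locker 6 (prior 1/9): the attendant has 56 equally likely choices, so probability 1/56; weight (1/9)·(1/56) = 1/504.
The weights sum to 1/56.
So P(the prize voucher in locker 6 | the attendant opened locker 3, locker 8, and locker 9) = (1/504) / (1/56) = 1/9.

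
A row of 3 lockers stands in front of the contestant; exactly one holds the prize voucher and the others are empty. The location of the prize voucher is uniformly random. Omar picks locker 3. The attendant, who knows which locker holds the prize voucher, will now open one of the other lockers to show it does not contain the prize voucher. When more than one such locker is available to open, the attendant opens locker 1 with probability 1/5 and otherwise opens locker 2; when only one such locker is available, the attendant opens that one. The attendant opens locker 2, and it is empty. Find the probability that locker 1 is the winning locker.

5/9

Consider each possible location of the prize voucher in turn.
If it is in locker 1 (prior 1/3): only locker 2 is available, probability 1; weight (1/3)·1 = 1/3.
If it is in locker 2 (prior 1/3): the attendant opened locker 2, so this case is ruled out; weight (1/3)·0 = 0.
If it is in locker 3 (prior 1/3): locker 1 is available but not opened, probability 4/5; weight (1/3)·(4/5) = 4/15.
The weights sum to 3/5.
So P(the prize voucher in locker 1 | the attendant opened locker 2) = (1/3) / (3/5) = 5/9.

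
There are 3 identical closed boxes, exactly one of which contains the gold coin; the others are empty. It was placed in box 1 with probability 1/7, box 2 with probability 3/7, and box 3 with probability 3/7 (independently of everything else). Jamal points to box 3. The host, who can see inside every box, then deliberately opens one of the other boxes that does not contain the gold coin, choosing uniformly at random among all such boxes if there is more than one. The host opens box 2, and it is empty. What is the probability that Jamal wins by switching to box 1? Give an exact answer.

2/5

Condition on the true location of the gold coin.
If it is in box 1 (prior 1/7): the host has no choice, probability 1; weight (1/7)·1 = 1/7.
If it is in box 2 (prior 3/7): the host opened box 2, so this case is ruled out; weight (3/7)·0 = 0.
If it is in box 3 (prior 3/7): the host has 2 equally likely choices, so probability 1/2; weight (3/7)·(1/2) = 3/14.
The weights sum to 5/14.
So P(the gold coin in box 1 | the host opened box 2) = (1/7) / (5/14) = 2/5.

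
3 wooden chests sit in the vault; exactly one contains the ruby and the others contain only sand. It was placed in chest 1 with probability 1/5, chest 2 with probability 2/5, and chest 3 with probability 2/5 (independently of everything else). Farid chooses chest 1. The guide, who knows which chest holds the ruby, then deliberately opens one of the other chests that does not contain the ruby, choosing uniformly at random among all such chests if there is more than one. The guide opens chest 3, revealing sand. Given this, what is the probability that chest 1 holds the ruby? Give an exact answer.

1/5

Apply Bayes' rule, conditioning on where the ruby actually is.
If it is in chest 1 (prior 1/5): the guide has 2 equally likely choices, so probability 1/2; weight (1/5)·(1/2) = 1/10.
If it is in chest 2 (prior 2/5): the guide has no choice, probability 1; weight (2/5)·1 = 2/5.
If it is in chest 3 (prior 2/5): the guide opened chest 3, so this case is ruled out; weight (2/5)·0 = 0.
The weights sum to 1/2.
So P(the ruby in chest 1 | the guide opened chest 3) = (1/10) / (1/2) = 1/5.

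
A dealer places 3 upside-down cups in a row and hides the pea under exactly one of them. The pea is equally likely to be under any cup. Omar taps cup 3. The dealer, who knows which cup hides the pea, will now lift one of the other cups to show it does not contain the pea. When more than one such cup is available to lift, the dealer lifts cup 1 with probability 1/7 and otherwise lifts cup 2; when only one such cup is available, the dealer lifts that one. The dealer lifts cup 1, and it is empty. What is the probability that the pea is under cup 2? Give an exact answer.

Apply Bayes' rule, conditioning on where the pea actually is.
If it is under cup 1 (prior 1/3): the dealer opened cup 1, so this case is ruled out; weight (1/3)·0 = 0.
If it is under cup 2 (prior 1/3): only cup 1 is available, probability 1; weight (1/3)·1 = 1/3.
If it is under cup 3 (prior 1/3): cup 1 is available, opened with probability 1/7; weight (1/3)·(1/7) = 1/21.
The weights sum to 8/21.
So P(the pea under cup 2 | the dealer opened cup 1) = (1/3) / (8/21) = 7/8.

7/8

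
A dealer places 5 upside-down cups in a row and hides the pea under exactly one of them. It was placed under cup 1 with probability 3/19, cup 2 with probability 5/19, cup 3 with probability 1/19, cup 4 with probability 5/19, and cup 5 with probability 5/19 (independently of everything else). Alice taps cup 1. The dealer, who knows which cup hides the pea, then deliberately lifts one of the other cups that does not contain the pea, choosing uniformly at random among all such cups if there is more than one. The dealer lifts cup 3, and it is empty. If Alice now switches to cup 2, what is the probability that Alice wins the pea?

Consider each possible location of the pea in turn.
If it is under cup 1 (prior 3/19): the dealer has 4 equally likely choices, so probability 1/4; weight (3/19)·(1/4) = 3/76.
If it is under any of cups 2, 4, and 5 (prior 5/19 each): the dealer has 3 equally likely choices, so probability 1/3; weight (5/19)·(1/3) = 5/57 each.
If it is under cup 3 (prior 1/19): the dealer opened cup 3, so this case is ruled out; weight (1/19)·0 = 0.
The weights sum to 23/76.
So P(the pea under cup 2 | the dealer opened cup 3) = (5/57) / (23/76) = 20/69.

20/69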